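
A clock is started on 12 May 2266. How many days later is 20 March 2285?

6887

From May 12, 2266 to May 12, 2284: 18 years, of which 5 contain a Feb 29 — 13×365 + 5×366 = 6575 days.
May 2284: 31 − 12 = 19 days remain.
Then 9 full months totalling 273 days.
March 1–20, 2285: 20 days.
Residual: 312 days.
Total: 6887 days.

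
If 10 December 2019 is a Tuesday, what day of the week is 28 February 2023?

Day-of-year of December 10, 2019: 344.
Day-of-year of February 28, 2023: 59.
2019 has 365 days, so 365 − 344 = 21 days remain in 2019.
Full years: 2020: 366; 2021: 365; 2022: 365. Sum = 1096.
Total: 21 + 1096 + 59 = 1176 days.
1176 is a multiple of 7, so 28 February 2023 falls on the same weekday: Tuesday.

Tuesday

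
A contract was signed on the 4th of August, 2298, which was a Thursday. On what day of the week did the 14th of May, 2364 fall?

Thursday

From August 4, 2298 to August 4, 2363: 65 years, of which 15 contain a Feb 29 — 50×365 + 15×366 = 23740 days.
(2300 is not a leap year (divisible by 100 but not 400).)
August 2363: 31 − 4 = 27 days remain.
Then September (30), October (31), November (30), December (31), January (31), February 2364 (29), March (31), April (30): 30 + 31 + 30 + 31 + 31 + 29 + 31 + 30 = 243 days.
May 1–14, 2364: 14 days.
Residual: 284 days.
Total: 24024 days.
24024 is a multiple of 7, so the 14th of May, 2364 falls on the same weekday: Thursday.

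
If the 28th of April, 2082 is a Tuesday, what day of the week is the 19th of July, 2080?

Friday

Count forward from the earlier date (July 19, 2080) to the later (April 28, 2082):
July 19, 2080 → July 19, 2081: 365 days.
July 2081: 31 − 19 = 12 days remain.
Then August (31), September (30), October (31), November (30), December (31), January (31), February 2082 (28), March (31): 31 + 30 + 31 + 30 + 31 + 31 + 28 + 31 = 243 days.
April 1–28, 2082: 28 days.
Residual: 283 days.
Total: 648 days.
648 mod 7 = 4, so 4 days before Tuesday is Friday.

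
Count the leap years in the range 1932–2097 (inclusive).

Years divisible by 4: 1932, 1936, …, 2096 — 42 in all.
2000 is divisible by 400, so still leap.
No century exceptions apply. Count: 42.

42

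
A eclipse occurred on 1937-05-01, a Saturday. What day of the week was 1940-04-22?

Monday

Day-of-year of May 1, 1937: 121.
Day-of-year of April 22, 1940: 113.
1937 has 365 days, so 365 − 121 = 244 days remain in 1937.
Full years: 1938: 365; 1939: 365. Sum = 730.
Total: 244 + 730 + 113 = 1087 days.
1087 mod 7 = 2, so 2 days after Saturday is Monday.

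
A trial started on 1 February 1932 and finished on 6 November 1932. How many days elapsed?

279

February 1932: 29 − 1 = 28 days remain (1932 is a leap year, so February has 29 days).
Then March (31), April (30), May (31), June (30), July (31), August (31), September (30), October (31): 31 + 30 + 31 + 30 + 31 + 31 + 30 + 31 = 245 days.
November 1–6, 1932: 6 days.
Total: 28 + 245 + 6 = 279 days.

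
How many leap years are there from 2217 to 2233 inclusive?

Years divisible by 4 in [2217, 2233]: 2220, 2224, 2228, 2232.
No century exceptions apply. Count: 4.

4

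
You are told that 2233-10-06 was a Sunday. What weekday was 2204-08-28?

Tuesday

Count forward from the earlier date (August 28, 2204) to the later (October 6, 2233):
From August 28, 2204 to August 28, 2233: 29 years, of which 7 contain a Feb 29 — 22×365 + 7×366 = 10592 days.
August 2233: 31 − 28 = 3 days remain.
Then September (30): 30 days.
October 1–6, 2233: 6 days.
Residual: 39 days.
Total: 10631 days.
10631 mod 7 = 5, so 5 days before Sunday is Tuesday.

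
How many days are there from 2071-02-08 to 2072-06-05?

February 2071: 28 − 8 = 20 days remain (2071 is not a leap year, so February has 28 days).
Then 15 full months totalling 458 days.
June 1–5, 2072: 5 days.
Total: 20 + 458 + 5 = 483 days.

483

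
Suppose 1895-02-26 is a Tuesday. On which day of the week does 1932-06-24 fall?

Friday

From February 26, 1895 to February 26, 1932: 37 years, of which 8 contain a Feb 29 — 29×365 + 8×366 = 13513 days.
(1900 is not a leap year (divisible by 100 but not 400).)
February 1932: 29 − 26 = 3 days remain (1932 is a leap year, so February has 29 days).
Then March (31), April (30), May (31): 31 + 30 + 31 = 92 days.
June 1–24, 1932: 24 days.
Residual: 119 days.
Total: 13632 days.
13632 mod 7 = 3, so 3 days after Tuesday is Friday.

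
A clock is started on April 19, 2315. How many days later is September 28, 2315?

April 2315: 30 − 19 = 11 days remain.
Then May (31), June (30), July (31), August (31): 31 + 30 + 31 + 31 = 123 days.
September 1–28, 2315: 28 days.
Total: 11 + 123 + 28 = 162 days.

162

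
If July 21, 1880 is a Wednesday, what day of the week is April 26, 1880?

Monday

Count forward from the earlier date (April 26, 1880) to the later (July 21, 1880):
April 1880: 30 − 26 = 4 days remain.
Then May (31), June (30): 31 + 30 = 61 days.
July 1–21, 1880: 21 days.
Total: 4 + 61 + 21 = 86 days.
86 mod 7 = 2, so 2 days before Wednesday is Monday.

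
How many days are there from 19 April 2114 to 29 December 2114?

254

April 2114: 30 − 19 = 11 days remain.
Then May (31), June (30), July (31), August (31), September (30), October (31), November (30): 31 + 30 + 31 + 31 + 30 + 31 + 30 = 214 days.
December 1–29, 2114: 29 days.
Total: 11 + 214 + 29 = 254 days.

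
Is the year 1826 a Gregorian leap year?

No

1826 is not a leap year.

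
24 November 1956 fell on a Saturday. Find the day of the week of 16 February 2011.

Day-of-year of November 24, 1956: 329.
Day-of-year of February 16, 2011: 47.
1956 has 366 days, so 366 − 329 = 37 days remain in 1956.
Full years 1957–2010: 41 common + 13 leap = 41×365 + 13×366 = 19723 days.
Total: 37 + 19723 + 47 = 19807 days.
19807 mod 7 = 4, so 4 days after Saturday is Wednesday.

Wednesday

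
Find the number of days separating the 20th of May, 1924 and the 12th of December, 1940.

From May 20, 1924 to May 20, 1940: 16 years, of which 4 contain a Feb 29 — 12×365 + 4×366 = 5844 days.
May 1940: 31 − 20 = 11 days remain.
Then June (30), July (31), August (31), September (30), October (31), November (30): 30 + 31 + 31 + 30 + 31 + 30 = 183 days.
December 1–12, 1940: 12 days.
Residual: 206 days.
Total: 6050 days.

6050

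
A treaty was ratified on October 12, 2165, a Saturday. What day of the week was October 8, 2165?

Count forward from the earlier date (October 8, 2165) to the later (October 12, 2165):
Within October 2165: 12 − 8 = 4 days.
4 mod 7 = 4, so 4 days before Saturday is Tuesday.

Tuesday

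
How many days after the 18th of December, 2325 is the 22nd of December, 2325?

Within December 2325: 22 − 18 = 4 days.

4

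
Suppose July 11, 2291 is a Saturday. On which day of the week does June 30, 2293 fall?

July 11, 2291 → July 11, 2292: 366 days (2292 is a leap year).
July 2292: 31 − 11 = 20 days remain.
Then 10 full months totalling 304 days.
June 1–30, 2293: 30 days.
Residual: 354 days.
Total: 720 days.
720 mod 7 = 6, so 6 days after Saturday is Friday.

Friday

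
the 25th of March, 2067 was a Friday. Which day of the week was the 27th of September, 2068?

Day-of-year of March 25, 2067: 84.
Day-of-year of September 27, 2068: 271.
2067 has 365 days, so 365 − 84 = 281 days remain in 2067.
Total: 281 + 271 = 552 days.
552 mod 7 = 6, so 6 days after Friday is Thursday.

Thursday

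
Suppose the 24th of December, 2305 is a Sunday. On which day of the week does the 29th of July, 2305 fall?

Saturday

Count forward from the earlier date (July 29, 2305) to the later (December 24, 2305):
July 2305: 31 − 29 = 2 days remain.
Then August (31), September (30), October (31), November (30): 31 + 30 + 31 + 30 = 122 days.
December 1–24, 2305: 24 days.
Total: 2 + 122 + 24 = 148 days.
148 mod 7 = 1, so 1 day before Sunday is Saturday.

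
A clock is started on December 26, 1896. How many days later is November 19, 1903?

Day-of-year of December 26, 1896: 361.
Day-of-year of November 19, 1903: 323.
1896 has 366 days, so 366 − 361 = 5 days remain in 1896.
Full years: 1897: 365; 1898: 365; 1899: 365; 1900: 365; 1901: 365; 1902: 365. Sum = 2190.
Total: 5 + 2190 + 323 = 2518 days.

2518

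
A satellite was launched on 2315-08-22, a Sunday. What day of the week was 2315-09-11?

Saturday

August 2315: 31 − 22 = 9 days remain.
September 1–11, 2315: 11 days.
Total: 9 + 11 = 20 days.
20 mod 7 = 6, so 6 days after Sunday is Saturday.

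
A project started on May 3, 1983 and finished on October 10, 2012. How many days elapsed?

10753

Day-of-year of May 3, 1983: 123.
Day-of-year of October 10, 2012: 284.
1983 has 365 days, so 365 − 123 = 242 days remain in 1983.
Full years 1984–2011: 21 common + 7 leap = 21×365 + 7×366 = 10227 days.
Total: 242 + 10227 + 284 = 10753 days.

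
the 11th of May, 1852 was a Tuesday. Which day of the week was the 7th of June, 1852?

Monday

May 1852: 31 − 11 = 20 days remain.
June 1–7, 1852: 7 days.
Total: 20 + 7 = 27 days.
27 mod 7 = 6, so 6 days after Tuesday is Monday.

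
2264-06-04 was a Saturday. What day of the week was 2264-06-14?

Within June 2264: 14 − 4 = 10 days.
10 mod 7 = 3, so 3 days after Saturday is Tuesday.

Tuesday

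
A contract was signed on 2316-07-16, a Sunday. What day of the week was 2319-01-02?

Thursday

Day-of-year of July 16, 2316: 198.
Day-of-year of January 2, 2319: 2.
2316 has 366 days, so 366 − 198 = 168 days remain in 2316.
Full years: 2317: 365; 2318: 365. Sum = 730.
Total: 168 + 730 + 2 = 900 days.
900 mod 7 = 4, so 4 days after Sunday is Thursday.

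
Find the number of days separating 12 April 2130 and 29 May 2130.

April 2130: 30 − 12 = 18 days remain.
May 1–29, 2130: 29 days.
Total: 18 + 29 = 47 days.

47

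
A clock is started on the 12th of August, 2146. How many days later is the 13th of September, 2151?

August 12, 2146 → August 12, 2147: 365 days.
August 12, 2147 → August 12, 2148: 366 days (2148 is a leap year).
August 12, 2148 → August 12, 2149: 365 days.
August 12, 2149 → August 12, 2150: 365 days.
August 12, 2150 → August 12, 2151: 365 days.
August 2151: 31 − 12 = 19 days remain.
September 1–13, 2151: 13 days.
Residual: 32 days.
Total: 1858 days.

1858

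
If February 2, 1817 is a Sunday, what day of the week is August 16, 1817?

Saturday

February 1817: 28 − 2 = 26 days remain (1817 is not a leap year, so February has 28 days).
Then March (31), April (30), May (31), June (30), July (31): 31 + 30 + 31 + 30 + 31 = 153 days.
August 1–16, 1817: 16 days.
Total: 26 + 153 + 16 = 195 days.
195 mod 7 = 6, so 6 days after Sunday is Saturday.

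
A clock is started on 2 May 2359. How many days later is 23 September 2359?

May 2359: 31 − 2 = 29 days remain.
Then June (30), July (31), August (31): 30 + 31 + 31 = 92 days.
September 1–23, 2359: 23 days.
Total: 29 + 92 + 23 = 144 days.

144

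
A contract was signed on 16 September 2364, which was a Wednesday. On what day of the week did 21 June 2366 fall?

Day-of-year of September 16, 2364: 260.
Day-of-year of June 21, 2366: 172.
2364 has 366 days, so 366 − 260 = 106 days remain in 2364.
Full years: 2365: 365. Sum = 365.
Total: 106 + 365 + 172 = 643 days.
643 mod 7 = 6, so 6 days after Wednesday is Tuesday.

Tuesday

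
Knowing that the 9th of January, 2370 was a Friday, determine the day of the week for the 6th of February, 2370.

Friday

January 2370: 31 − 9 = 22 days remain.
February 1–6, 2370: 6 days (2370 is not a leap year).
Total: 22 + 6 = 28 days.
28 is a multiple of 7, so the 6th of February, 2370 falls on the same weekday: Friday.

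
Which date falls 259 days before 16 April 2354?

31 July 2353

Count 259 days before April 16, 2354:
July 2353: 31 − 31 = 0 days remain.
Then August (31), September (30), October (31), November (30), December (31), January (31), February 2354 (28), March (31): 31 + 30 + 31 + 30 + 31 + 31 + 28 + 31 = 243 days.
April 1–16, 2354: 16 days.
Residual: 259 days.
Total: 259 days.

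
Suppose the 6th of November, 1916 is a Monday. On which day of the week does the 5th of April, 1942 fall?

From November 6, 1916 to November 6, 1941: 25 years, of which 6 contain a Feb 29 — 19×365 + 6×366 = 9131 days.
November 1941: 30 − 6 = 24 days remain.
Then December (31), January (31), February 1942 (28), March (31): 31 + 31 + 28 + 31 = 121 days.
April 1–5, 1942: 5 days.
Residual: 150 days.
Total: 9281 days.
9281 mod 7 = 6, so 6 days after Monday is Sunday.

Sunday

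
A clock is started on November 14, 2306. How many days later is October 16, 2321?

5450

From November 14, 2306 to November 14, 2320: 14 years, of which 4 contain a Feb 29 — 10×365 + 4×366 = 5114 days.
November 2320: 30 − 14 = 16 days remain.
Then 10 full months totalling 304 days.
October 1–16, 2321: 16 days.
Residual: 336 days.
Total: 5450 days.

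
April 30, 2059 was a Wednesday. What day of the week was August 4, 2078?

Day-of-year of April 30, 2059: 120.
Day-of-year of August 4, 2078: 216.
2059 has 365 days, so 365 − 120 = 245 days remain in 2059.
Full years 2060–2077: 13 common + 5 leap = 13×365 + 5×366 = 6575 days.
Total: 245 + 6575 + 216 = 7036 days.
7036 mod 7 = 1, so 1 day after Wednesday is Thursday.

Thursday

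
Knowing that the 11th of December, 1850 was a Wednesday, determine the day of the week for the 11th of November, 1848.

Saturday

Count forward from the earlier date (November 11, 1848) to the later (December 11, 1850):
November 1848: 30 − 11 = 19 days remain.
Then 24 full months totalling 730 days.
December 1–11, 1850: 11 days.
Total: 19 + 730 + 11 = 760 days.
760 mod 7 = 4, so 4 days before Wednesday is Saturday.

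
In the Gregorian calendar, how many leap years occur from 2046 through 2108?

Years divisible by 4: 2048, 2052, …, 2108 — 16 in all.
Of these, 2100 is divisible by 100 but not 400, so not leap.
Leap years: 16 − 1 = 15.

15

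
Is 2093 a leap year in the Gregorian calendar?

No

2093 is not a leap year.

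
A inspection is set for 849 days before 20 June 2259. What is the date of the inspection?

21 February 2257

Count 849 days before June 20, 2259:
Day-of-year of February 21, 2257: 52.
Day-of-year of June 20, 2259: 171.
2257 has 365 days, so 365 − 52 = 313 days remain in 2257.
Full years: 2258: 365. Sum = 365.
Total: 313 + 365 + 171 = 849 days.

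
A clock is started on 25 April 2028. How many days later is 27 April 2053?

From April 25, 2028 to April 25, 2053: 25 years, of which 6 contain a Feb 29 — 19×365 + 6×366 = 9131 days.
Within April 2053: 27 − 25 = 2 days.
Total: 9133 days.

9133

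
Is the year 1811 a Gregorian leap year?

No

1811 is not a leap year.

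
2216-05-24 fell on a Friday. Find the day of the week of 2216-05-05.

Count forward from the earlier date (May 5, 2216) to the later (May 24, 2216):
Within May 2216: 24 − 5 = 19 days.
19 mod 7 = 5, so 5 days before Friday is Sunday.

Sunday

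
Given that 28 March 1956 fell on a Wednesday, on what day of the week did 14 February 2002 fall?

Day-of-year of March 28, 1956: 88.
Day-of-year of February 14, 2002: 45.
1956 has 366 days, so 366 − 88 = 278 days remain in 1956.
Full years 1957–2001: 34 common + 11 leap = 34×365 + 11×366 = 16436 days.
Total: 278 + 16436 + 45 = 16759 days.
16759 mod 7 = 1, so 1 day after Wednesday is Thursday.

Thursday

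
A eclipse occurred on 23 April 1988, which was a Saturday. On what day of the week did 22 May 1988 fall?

April 1988: 30 − 23 = 7 days remain.
May 1–22, 1988: 22 days.
Total: 7 + 22 = 29 days.
29 mod 7 = 1, so 1 day after Saturday is Sunday.

Sunday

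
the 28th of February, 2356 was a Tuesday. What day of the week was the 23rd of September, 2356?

February 2356: 29 − 28 = 1 day remains (2356 is a leap year, so February has 29 days).
Then March (31), April (30), May (31), June (30), July (31), August (31): 31 + 30 + 31 + 30 + 31 + 31 = 184 days.
September 1–23, 2356: 23 days.
Total: 1 + 184 + 23 = 208 days.
208 mod 7 = 5, so 5 days after Tuesday is Sunday.

Sunday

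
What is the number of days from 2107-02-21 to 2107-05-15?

February 2107: 28 − 21 = 7 days remain (2107 is not a leap year, so February has 28 days).
Then March (31), April (30): 31 + 30 = 61 days.
May 1–15, 2107: 15 days.
Total: 7 + 61 + 15 = 83 days.

83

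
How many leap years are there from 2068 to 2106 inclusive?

Years divisible by 4 in [2068, 2106]: 2068, 2072, 2076, 2080, 2084, 2088, 2092, 2096, 2100, 2104.
Of these, 2100 is divisible by 100 but not 400, so not leap.
Leap years: 10 − 1 = 9.

9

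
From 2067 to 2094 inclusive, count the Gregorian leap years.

7

Years divisible by 4 in [2067, 2094]: 2068, 2072, 2076, 2080, 2084, 2088, 2092.
No century exceptions apply. Count: 7.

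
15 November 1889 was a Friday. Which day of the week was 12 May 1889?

Sunday

Count forward from the earlier date (May 12, 1889) to the later (November 15, 1889):
May 1889: 31 − 12 = 19 days remain.
Then June (30), July (31), August (31), September (30), October (31): 30 + 31 + 31 + 30 + 31 = 153 days.
November 1–15, 1889: 15 days.
Total: 19 + 153 + 15 = 187 days.
187 mod 7 = 5, so 5 days before Friday is Sunday.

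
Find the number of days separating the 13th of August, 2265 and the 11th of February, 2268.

August 13, 2265 → August 13, 2266: 365 days.
August 13, 2266 → August 13, 2267: 365 days.
August 2267: 31 − 13 = 18 days remain.
Then September (30), October (31), November (30), December (31), January (31): 30 + 31 + 30 + 31 + 31 = 153 days.
February 1–11, 2268: 11 days (2268 is a leap year).
Residual: 182 days.
Total: 912 days.

912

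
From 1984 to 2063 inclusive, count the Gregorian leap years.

20

Years divisible by 4: 1984, 1988, …, 2060 — 20 in all.
2000 is divisible by 400, so still leap.
No century exceptions apply. Count: 20.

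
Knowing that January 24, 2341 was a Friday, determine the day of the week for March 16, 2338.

Count forward from the earlier date (March 16, 2338) to the later (January 24, 2341):
Day-of-year of March 16, 2338: 75.
Day-of-year of January 24, 2341: 24.
2338 has 365 days, so 365 − 75 = 290 days remain in 2338.
Full years: 2339: 365; 2340: 366. Sum = 731.
Total: 290 + 731 + 24 = 1045 days.
1045 mod 7 = 2, so 2 days before Friday is Wednesday.

Wednesday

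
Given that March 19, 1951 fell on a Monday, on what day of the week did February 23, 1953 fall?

Monday

March 19, 1951 → March 19, 1952: 366 days (1952 is a leap year).
March 1952: 31 − 19 = 12 days remain.
Then 10 full months totalling 306 days.
February 1–23, 1953: 23 days (1953 is not a leap year).
Residual: 341 days.
Total: 707 days.
707 is a multiple of 7, so February 23, 1953 falls on the same weekday: Monday.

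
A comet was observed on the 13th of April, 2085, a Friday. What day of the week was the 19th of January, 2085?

Friday

Count forward from the earlier date (January 19, 2085) to the later (April 13, 2085):
January 2085: 31 − 19 = 12 days remain.
Then February 2085 (28), March (31): 28 + 31 = 59 days.
April 1–13, 2085: 13 days.
Total: 12 + 59 + 13 = 84 days.
84 is a multiple of 7, so the 19th of January, 2085 falls on the same weekday: Friday.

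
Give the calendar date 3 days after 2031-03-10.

2031-03-13

Count 3 days after March 10, 2031:
Within March 2031: 13 − 10 = 3 days.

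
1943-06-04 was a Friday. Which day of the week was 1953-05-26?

Tuesday

Day-of-year of June 4, 1943: 155.
Day-of-year of May 26, 1953: 146.
1943 has 365 days, so 365 − 155 = 210 days remain in 1943.
Full years 1944–1952: 6 common + 3 leap = 6×365 + 3×366 = 3288 days.
Total: 210 + 3288 + 146 = 3644 days.
3644 mod 7 = 4, so 4 days after Friday is Tuesday.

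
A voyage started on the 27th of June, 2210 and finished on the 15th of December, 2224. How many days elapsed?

5285

Day-of-year of June 27, 2210: 178.
Day-of-year of December 15, 2224: 350.
2210 has 365 days, so 365 − 178 = 187 days remain in 2210.
Full years 2211–2223: 10 common + 3 leap = 10×365 + 3×366 = 4748 days.
Total: 187 + 4748 + 350 = 5285 days.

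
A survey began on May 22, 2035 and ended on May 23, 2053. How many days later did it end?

6576

From May 22, 2035 to May 22, 2053: 18 years, of which 5 contain a Feb 29 — 13×365 + 5×366 = 6575 days.
Within May 2053: 23 − 22 = 1 day.
Total: 6576 days.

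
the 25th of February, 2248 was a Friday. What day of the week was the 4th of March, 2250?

Monday

Day-of-year of February 25, 2248: 56.
Day-of-year of March 4, 2250: 63.
2248 has 366 days, so 366 − 56 = 310 days remain in 2248.
Full years: 2249: 365. Sum = 365.
Total: 310 + 365 + 63 = 738 days.
738 mod 7 = 3, so 3 days after Friday is Monday.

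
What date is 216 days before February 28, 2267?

July 27, 2266

Count 216 days before February 28, 2267:
July 2266: 31 − 27 = 4 days remain.
Then August (31), September (30), October (31), November (30), December (31), January (31): 31 + 30 + 31 + 30 + 31 + 31 = 184 days.
February 1–28, 2267: 28 days (2267 is not a leap year).
Total: 4 + 184 + 28 = 216 days.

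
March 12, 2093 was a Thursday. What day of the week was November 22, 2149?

Saturday

Day-of-year of March 12, 2093: 71.
Day-of-year of November 22, 2149: 326.
2093 has 365 days, so 365 − 71 = 294 days remain in 2093.
Full years 2094–2148: 42 common + 13 leap = 42×365 + 13×366 = 20088 days.
Total: 294 + 20088 + 326 = 20708 days.
20708 mod 7 = 2, so 2 days after Thursday is Saturday.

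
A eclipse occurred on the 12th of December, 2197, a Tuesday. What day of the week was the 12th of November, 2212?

From December 12, 2197 to December 12, 2211: 14 years, of which 2 contain a Feb 29 — 12×365 + 2×366 = 5112 days.
(2200 is not a leap year (divisible by 100 but not 400).)
December 2211: 31 − 12 = 19 days remain.
Then 10 full months totalling 305 days.
November 1–12, 2212: 12 days.
Residual: 336 days.
Total: 5448 days.
5448 mod 7 = 2, so 2 days after Tuesday is Thursday.

Thursday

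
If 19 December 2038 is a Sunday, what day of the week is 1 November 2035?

Thursday

Count forward from the earlier date (November 1, 2035) to the later (December 19, 2038):
November 1, 2035 → November 1, 2036: 366 days (2036 is a leap year).
November 1, 2036 → November 1, 2037: 365 days.
November 1, 2037 → November 1, 2038: 365 days.
November 2038: 30 − 1 = 29 days remain.
December 1–19, 2038: 19 days.
Residual: 48 days.
Total: 1144 days.
1144 mod 7 = 3, so 3 days before Sunday is Thursday.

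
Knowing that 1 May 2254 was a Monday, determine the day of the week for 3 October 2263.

Saturday

From May 1, 2254 to May 1, 2263: 9 years, of which 2 contain a Feb 29 — 7×365 + 2×366 = 3287 days.
May 2263: 31 − 1 = 30 days remain.
Then June (30), July (31), August (31), September (30): 30 + 31 + 31 + 30 = 122 days.
October 1–3, 2263: 3 days.
Residual: 155 days.
Total: 3442 days.
3442 mod 7 = 5, so 5 days after Monday is Saturday.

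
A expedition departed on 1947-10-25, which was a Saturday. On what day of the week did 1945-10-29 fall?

Monday

Count forward from the earlier date (October 29, 1945) to the later (October 25, 1947):
October 29, 1945 → October 29, 1946: 365 days.
October 1946: 31 − 29 = 2 days remain.
Then 11 full months totalling 334 days.
October 1–25, 1947: 25 days.
Residual: 361 days.
Total: 726 days.
726 mod 7 = 5, so 5 days before Saturday is Monday.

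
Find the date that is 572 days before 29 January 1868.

6 July 1866

Count 572 days before January 29, 1868:
Day-of-year of July 6, 1866: 187.
Day-of-year of January 29, 1868: 29.
1866 has 365 days, so 365 − 187 = 178 days remain in 1866.
Full years: 1867: 365. Sum = 365.
Total: 178 + 365 + 29 = 572 days.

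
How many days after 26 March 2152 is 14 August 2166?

From March 26, 2152 to March 26, 2166: 14 years, of which 3 contain a Feb 29 — 11×365 + 3×366 = 5113 days.
March 2166: 31 − 26 = 5 days remain.
Then April (30), May (31), June (30), July (31): 30 + 31 + 30 + 31 = 122 days.
August 1–14, 2166: 14 days.
Residual: 141 days.
Total: 5254 days.

5254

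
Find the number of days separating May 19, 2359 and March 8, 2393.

12347

From May 19, 2359 to May 19, 2392: 33 years, of which 9 contain a Feb 29 — 24×365 + 9×366 = 12054 days.
May 2392: 31 − 19 = 12 days remain.
Then 9 full months totalling 273 days.
March 1–8, 2393: 8 days.
Residual: 293 days.
Total: 12347 days.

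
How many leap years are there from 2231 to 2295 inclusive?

16

Years divisible by 4: 2232, 2236, …, 2292 — 16 in all.
No century exceptions apply. Count: 16.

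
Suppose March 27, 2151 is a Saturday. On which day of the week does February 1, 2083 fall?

Monday

Count forward from the earlier date (February 1, 2083) to the later (March 27, 2151):
Day-of-year of February 1, 2083: 32.
Day-of-year of March 27, 2151: 86.
2083 has 365 days, so 365 − 32 = 333 days remain in 2083.
Full years 2084–2150: 51 common + 16 leap = 51×365 + 16×366 = 24471 days.
Total: 333 + 24471 + 86 = 24890 days.
24890 mod 7 = 5, so 5 days before Saturday is Monday.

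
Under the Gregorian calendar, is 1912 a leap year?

Yes

1912 is a leap year.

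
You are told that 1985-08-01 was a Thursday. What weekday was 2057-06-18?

Day-of-year of August 1, 1985: 213.
Day-of-year of June 18, 2057: 169.
1985 has 365 days, so 365 − 213 = 152 days remain in 1985.
Full years 1986–2056: 53 common + 18 leap = 53×365 + 18×366 = 25933 days.
Total: 152 + 25933 + 169 = 26254 days.
26254 mod 7 = 4, so 4 days after Thursday is Monday.

Monday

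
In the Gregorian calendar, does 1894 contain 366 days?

No

1894 is not a leap year.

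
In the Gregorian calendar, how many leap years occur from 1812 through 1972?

Years divisible by 4: 1812, 1816, …, 1972 — 41 in all.
Of these, 1900 is divisible by 100 but not 400, so not leap.
Leap years: 41 − 1 = 40.

40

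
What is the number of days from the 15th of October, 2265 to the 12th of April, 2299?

12232

From October 15, 2265 to October 15, 2298: 33 years, of which 8 contain a Feb 29 — 25×365 + 8×366 = 12053 days.
October 2298: 31 − 15 = 16 days remain.
Then November (30), December (31), January (31), February 2299 (28), March (31): 30 + 31 + 31 + 28 + 31 = 151 days.
April 1–12, 2299: 12 days.
Residual: 179 days.
Total: 12232 days.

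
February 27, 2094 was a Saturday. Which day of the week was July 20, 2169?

Day-of-year of February 27, 2094: 58.
Day-of-year of July 20, 2169: 201.
2094 has 365 days, so 365 − 58 = 307 days remain in 2094.
Full years 2095–2168: 56 common + 18 leap = 56×365 + 18×366 = 27028 days.
Total: 307 + 27028 + 201 = 27536 days.
27536 mod 7 = 5, so 5 days after Saturday is Thursday.

Thursday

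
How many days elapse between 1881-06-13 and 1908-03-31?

9787

Day-of-year of June 13, 1881: 164.
Day-of-year of March 31, 1908: 91.
1881 has 365 days, so 365 − 164 = 201 days remain in 1881.
Full years 1882–1907: 21 common + 5 leap = 21×365 + 5×366 = 9495 days.
Total: 201 + 9495 + 91 = 9787 days.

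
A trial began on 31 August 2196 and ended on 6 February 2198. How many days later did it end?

524

August 2196: 31 − 31 = 0 days remain.
Then 17 full months totalling 518 days.
February 1–6, 2198: 6 days (2198 is not a leap year).
Total: 0 + 518 + 6 = 524 days.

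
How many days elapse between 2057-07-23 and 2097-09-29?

14678

Day-of-year of July 23, 2057: 204.
Day-of-year of September 29, 2097: 272.
2057 has 365 days, so 365 − 204 = 161 days remain in 2057.
Full years 2058–2096: 29 common + 10 leap = 29×365 + 10×366 = 14245 days.
Total: 161 + 14245 + 272 = 14678 days.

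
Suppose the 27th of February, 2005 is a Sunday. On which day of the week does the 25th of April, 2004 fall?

Count forward from the earlier date (April 25, 2004) to the later (February 27, 2005):
April 2004: 30 − 25 = 5 days remain.
Then 9 full months totalling 276 days.
February 1–27, 2005: 27 days (2005 is not a leap year).
Residual: 308 days.
Total: 308 days.
308 is a multiple of 7, so the 25th of April, 2004 falls on the same weekday: Sunday.

Sunday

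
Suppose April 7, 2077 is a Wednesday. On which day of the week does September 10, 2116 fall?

From April 7, 2077 to April 7, 2116: 39 years, of which 9 contain a Feb 29 — 30×365 + 9×366 = 14244 days.
(2100 is not a leap year (divisible by 100 but not 400).)
April 2116: 30 − 7 = 23 days remain.
Then May (31), June (30), July (31), August (31): 31 + 30 + 31 + 31 = 123 days.
September 1–10, 2116: 10 days.
Residual: 156 days.
Total: 14400 days.
14400 mod 7 = 1, so 1 day after Wednesday is Thursday.

Thursday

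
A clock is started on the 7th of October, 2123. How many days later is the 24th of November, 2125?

Day-of-year of October 7, 2123: 280.
Day-of-year of November 24, 2125: 328.
2123 has 365 days, so 365 − 280 = 85 days remain in 2123.
Full years: 2124: 366. Sum = 366.
Total: 85 + 366 + 328 = 779 days.

779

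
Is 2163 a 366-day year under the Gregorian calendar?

No

2163 is not a leap year.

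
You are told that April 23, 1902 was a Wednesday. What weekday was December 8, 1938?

From April 23, 1902 to April 23, 1938: 36 years, of which 9 contain a Feb 29 — 27×365 + 9×366 = 13149 days.
April 1938: 30 − 23 = 7 days remain.
Then May (31), June (30), July (31), August (31), September (30), October (31), November (30): 31 + 30 + 31 + 31 + 30 + 31 + 30 = 214 days.
December 1–8, 1938: 8 days.
Residual: 229 days.
Total: 13378 days.
13378 mod 7 = 1, so 1 day after Wednesday is Thursday.

Thursday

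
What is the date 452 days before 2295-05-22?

2294-02-24

Count 452 days before May 22, 2295:
February 2294: 28 − 24 = 4 days remain (2294 is not a leap year, so February has 28 days).
Then 14 full months totalling 426 days.
May 1–22, 2295: 22 days.
Total: 4 + 426 + 22 = 452 days.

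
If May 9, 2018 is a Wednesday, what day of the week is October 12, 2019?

Saturday

Day-of-year of May 9, 2018: 129.
Day-of-year of October 12, 2019: 285.
2018 has 365 days, so 365 − 129 = 236 days remain in 2018.
Total: 236 + 285 = 521 days.
521 mod 7 = 3, so 3 days after Wednesday is Saturday.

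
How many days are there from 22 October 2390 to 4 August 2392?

Day-of-year of October 22, 2390: 295.
Day-of-year of August 4, 2392: 217.
2390 has 365 days, so 365 − 295 = 70 days remain in 2390.
Full years: 2391: 365. Sum = 365.
Total: 70 + 365 + 217 = 652 days.

652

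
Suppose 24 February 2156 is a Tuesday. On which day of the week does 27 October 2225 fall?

From February 24, 2156 to February 24, 2225: 69 years, of which 17 contain a Feb 29 — 52×365 + 17×366 = 25202 days.
(2200 is not a leap year (divisible by 100 but not 400).)
February 2225: 28 − 24 = 4 days remain (2225 is not a leap year, so February has 28 days).
Then March (31), April (30), May (31), June (30), July (31), August (31), September (30): 31 + 30 + 31 + 30 + 31 + 31 + 30 = 214 days.
October 1–27, 2225: 27 days.
Residual: 245 days.
Total: 25447 days.
25447 mod 7 = 2, so 2 days after Tuesday is Thursday.

Thursday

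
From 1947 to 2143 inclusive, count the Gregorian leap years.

Years divisible by 4: 1948, 1952, …, 2140 — 49 in all.
Of these, 2100 is divisible by 100 but not 400, so not leap.
2000 is divisible by 400, so still leap.
Leap years: 49 − 1 = 48.

48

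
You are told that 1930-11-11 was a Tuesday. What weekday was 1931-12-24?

Thursday

November 11, 1930 → November 11, 1931: 365 days.
November 1931: 30 − 11 = 19 days remain.
December 1–24, 1931: 24 days.
Residual: 43 days.
Total: 408 days.
408 mod 7 = 2, so 2 days after Tuesday is Thursday.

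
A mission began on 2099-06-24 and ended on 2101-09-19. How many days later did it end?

817

June 24, 2099 → June 24, 2100: 365 days (2100 is not a leap year (divisible by 100 but not 400)).
June 24, 2100 → June 24, 2101: 365 days.
June 2101: 30 − 24 = 6 days remain.
Then July (31), August (31): 31 + 31 = 62 days.
September 1–19, 2101: 19 days.
Residual: 87 days.
Total: 817 days.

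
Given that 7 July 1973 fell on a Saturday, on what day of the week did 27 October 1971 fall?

Count forward from the earlier date (October 27, 1971) to the later (July 7, 1973):
October 27, 1971 → October 27, 1972: 366 days (1972 is a leap year).
October 1972: 31 − 27 = 4 days remain.
Then November (30), December (31), January (31), February 1973 (28), March (31), April (30), May (31), June (30): 30 + 31 + 31 + 28 + 31 + 30 + 31 + 30 = 242 days.
July 1–7, 1973: 7 days.
Residual: 253 days.
Total: 619 days.
619 mod 7 = 3, so 3 days before Saturday is Wednesday.

Wednesday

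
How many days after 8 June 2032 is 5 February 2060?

10103

From June 8, 2032 to June 8, 2059: 27 years, of which 6 contain a Feb 29 — 21×365 + 6×366 = 9861 days.
June 2059: 30 − 8 = 22 days remain.
Then July (31), August (31), September (30), October (31), November (30), December (31), January (31): 31 + 31 + 30 + 31 + 30 + 31 + 31 = 215 days.
February 1–5, 2060: 5 days (2060 is a leap year).
Residual: 242 days.
Total: 10103 days.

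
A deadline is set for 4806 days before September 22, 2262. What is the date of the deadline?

July 26, 2249

Count 4806 days before September 22, 2262:
Day-of-year of July 26, 2249: 207.
Day-of-year of September 22, 2262: 265.
2249 has 365 days, so 365 − 207 = 158 days remain in 2249.
Full years 2250–2261: 9 common + 3 leap = 9×365 + 3×366 = 4383 days.
Total: 158 + 4383 + 265 = 4806 days.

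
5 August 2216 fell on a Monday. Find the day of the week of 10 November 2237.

From August 5, 2216 to August 5, 2237: 21 years, of which 5 contain a Feb 29 — 16×365 + 5×366 = 7670 days.
August 2237: 31 − 5 = 26 days remain.
Then September (30), October (31): 30 + 31 = 61 days.
November 1–10, 2237: 10 days.
Residual: 97 days.
Total: 7767 days.
7767 mod 7 = 4, so 4 days after Monday is Friday.

Friday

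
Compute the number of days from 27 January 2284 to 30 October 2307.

Day-of-year of January 27, 2284: 27.
Day-of-year of October 30, 2307: 303.
2284 has 366 days, so 366 − 27 = 339 days remain in 2284.
Full years 2285–2306: 18 common + 4 leap = 18×365 + 4×366 = 8034 days.
Total: 339 + 8034 + 303 = 8676 days.

8676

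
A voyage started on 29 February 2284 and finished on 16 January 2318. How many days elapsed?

February 2284: 29 − 29 = 0 days remain (2284 is a leap year, so February has 29 days).
Then 406 full months totalling 12358 days.
January 1–16, 2318: 16 days.
Residual: 12374 days.
Total: 12374 days.

12374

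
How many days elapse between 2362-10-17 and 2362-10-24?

Within October 2362: 24 − 17 = 7 days.

7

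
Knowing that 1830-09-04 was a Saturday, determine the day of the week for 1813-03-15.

Monday

Count forward from the earlier date (March 15, 1813) to the later (September 4, 1830):
Day-of-year of March 15, 1813: 74.
Day-of-year of September 4, 1830: 247.
1813 has 365 days, so 365 − 74 = 291 days remain in 1813.
Full years 1814–1829: 12 common + 4 leap = 12×365 + 4×366 = 5844 days.
Total: 291 + 5844 + 247 = 6382 days.
6382 mod 7 = 5, so 5 days before Saturday is Monday.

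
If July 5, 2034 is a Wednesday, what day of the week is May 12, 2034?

Count forward from the earlier date (May 12, 2034) to the later (July 5, 2034):
May 2034: 31 − 12 = 19 days remain.
Then June (30): 30 days.
July 1–5, 2034: 5 days.
Total: 19 + 30 + 5 = 54 days.
54 mod 7 = 5, so 5 days before Wednesday is Friday.

Friday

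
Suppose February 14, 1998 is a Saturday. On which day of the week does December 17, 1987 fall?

Count forward from the earlier date (December 17, 1987) to the later (February 14, 1998):
From December 17, 1987 to December 17, 1997: 10 years, of which 3 contain a Feb 29 — 7×365 + 3×366 = 3653 days.
December 1997: 31 − 17 = 14 days remain.
Then January (31): 31 days.
February 1–14, 1998: 14 days (1998 is not a leap year).
Residual: 59 days.
Total: 3712 days.
3712 mod 7 = 2, so 2 days before Saturday is Thursday.

Thursday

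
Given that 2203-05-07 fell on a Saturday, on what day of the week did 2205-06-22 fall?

May 7, 2203 → May 7, 2204: 366 days (2204 is a leap year).
May 7, 2204 → May 7, 2205: 365 days.
May 2205: 31 − 7 = 24 days remain.
June 1–22, 2205: 22 days.
Residual: 46 days.
Total: 777 days.
777 is a multiple of 7, so 2205-06-22 falls on the same weekday: Saturday.

Saturday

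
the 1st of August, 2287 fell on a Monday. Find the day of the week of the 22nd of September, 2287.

August 2287: 31 − 1 = 30 days remain.
September 1–22, 2287: 22 days.
Total: 30 + 22 = 52 days.
52 mod 7 = 3, so 3 days after Monday is Thursday.

Thursday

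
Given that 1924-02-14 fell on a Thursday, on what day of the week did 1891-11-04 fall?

Wednesday

Count forward from the earlier date (November 4, 1891) to the later (February 14, 1924):
Day-of-year of November 4, 1891: 308.
Day-of-year of February 14, 1924: 45.
1891 has 365 days, so 365 − 308 = 57 days remain in 1891.
Full years 1892–1923: 25 common + 7 leap = 25×365 + 7×366 = 11687 days.
Total: 57 + 11687 + 45 = 11789 days.
11789 mod 7 = 1, so 1 day before Thursday is Wednesday.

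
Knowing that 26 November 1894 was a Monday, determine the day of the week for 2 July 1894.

Count forward from the earlier date (July 2, 1894) to the later (November 26, 1894):
July 1894: 31 − 2 = 29 days remain.
Then August (31), September (30), October (31): 31 + 30 + 31 = 92 days.
November 1–26, 1894: 26 days.
Total: 29 + 92 + 26 = 147 days.
147 is a multiple of 7, so 2 July 1894 falls on the same weekday: Monday.

Monday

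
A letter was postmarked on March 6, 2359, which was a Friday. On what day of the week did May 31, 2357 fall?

Count forward from the earlier date (May 31, 2357) to the later (March 6, 2359):
May 2357: 31 − 31 = 0 days remain.
Then 21 full months totalling 638 days.
March 1–6, 2359: 6 days.
Total: 0 + 638 + 6 = 644 days.
644 is a multiple of 7, so May 31, 2357 falls on the same weekday: Friday.

Friday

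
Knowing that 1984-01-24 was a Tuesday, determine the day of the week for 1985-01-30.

Wednesday

January 1984: 31 − 24 = 7 days remain.
Then 11 full months totalling 335 days.
January 1–30, 1985: 30 days.
Total: 7 + 335 + 30 = 372 days.
372 mod 7 = 1, so 1 day after Tuesday is Wednesday.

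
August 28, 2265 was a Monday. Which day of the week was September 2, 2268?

Wednesday

August 28, 2265 → August 28, 2266: 365 days.
August 28, 2266 → August 28, 2267: 365 days.
August 28, 2267 → August 28, 2268: 366 days (2268 is a leap year).
August 2268: 31 − 28 = 3 days remain.
September 1–2, 2268: 2 days.
Residual: 5 days.
Total: 1101 days.
1101 mod 7 = 2, so 2 days after Monday is Wednesday.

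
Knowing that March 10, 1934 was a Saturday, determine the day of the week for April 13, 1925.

Monday

Count forward from the earlier date (April 13, 1925) to the later (March 10, 1934):
Day-of-year of April 13, 1925: 103.
Day-of-year of March 10, 1934: 69.
1925 has 365 days, so 365 − 103 = 262 days remain in 1925.
Full years 1926–1933: 6 common + 2 leap = 6×365 + 2×366 = 2922 days.
Total: 262 + 2922 + 69 = 3253 days.
3253 mod 7 = 5, so 5 days before Saturday is Monday.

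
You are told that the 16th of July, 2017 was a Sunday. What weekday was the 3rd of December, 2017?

Sunday

July 2017: 31 − 16 = 15 days remain.
Then August (31), September (30), October (31), November (30): 31 + 30 + 31 + 30 = 122 days.
December 1–3, 2017: 3 days.
Total: 15 + 122 + 3 = 140 days.
140 is a multiple of 7, so the 3rd of December, 2017 falls on the same weekday: Sunday.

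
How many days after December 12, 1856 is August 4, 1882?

9366

Day-of-year of December 12, 1856: 347.
Day-of-year of August 4, 1882: 216.
1856 has 366 days, so 366 − 347 = 19 days remain in 1856.
Full years 1857–1881: 19 common + 6 leap = 19×365 + 6×366 = 9131 days.
Total: 19 + 9131 + 216 = 9366 days.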